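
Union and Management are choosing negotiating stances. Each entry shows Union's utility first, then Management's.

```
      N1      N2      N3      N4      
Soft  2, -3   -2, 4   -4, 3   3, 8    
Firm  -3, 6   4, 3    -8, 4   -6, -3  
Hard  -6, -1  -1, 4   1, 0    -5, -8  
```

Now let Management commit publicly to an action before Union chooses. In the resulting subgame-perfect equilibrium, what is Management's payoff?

8

Union best-responds to each possible Management move:
- N1: Union compares 2, -3, -6 and picks Soft; Management would get -3.
- N2: Union compares -2, 4, -1 and picks Firm; Management would get 3.
- N3: Union compares -4, -8, 1 and picks Hard; Management would get 0.
- N4: Union compares 3, -6, -5 and picks Soft; Management would get 8.
Among -3, 3, 0, 8, the best is 8 at N4. Subgame-perfect outcome: (Soft, N4) with payoffs (3, 8).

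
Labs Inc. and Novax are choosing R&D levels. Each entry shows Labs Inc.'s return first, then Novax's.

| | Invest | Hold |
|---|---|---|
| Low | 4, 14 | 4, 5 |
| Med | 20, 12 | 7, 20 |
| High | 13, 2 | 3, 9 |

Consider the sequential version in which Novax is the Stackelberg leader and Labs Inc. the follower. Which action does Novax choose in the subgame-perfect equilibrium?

Hold

Labs Inc. best-responds to each possible Novax move:
- Invest → Labs Inc. plays Med (best of 4, 20, 13); Novax gets 12.
- Hold → Labs Inc. plays Med (best of 4, 7, 3); Novax gets 20.
Maximizing over 12, 20, Novax chooses Hold. Subgame-perfect outcome: (Med, Hold) with payoffs (7, 20).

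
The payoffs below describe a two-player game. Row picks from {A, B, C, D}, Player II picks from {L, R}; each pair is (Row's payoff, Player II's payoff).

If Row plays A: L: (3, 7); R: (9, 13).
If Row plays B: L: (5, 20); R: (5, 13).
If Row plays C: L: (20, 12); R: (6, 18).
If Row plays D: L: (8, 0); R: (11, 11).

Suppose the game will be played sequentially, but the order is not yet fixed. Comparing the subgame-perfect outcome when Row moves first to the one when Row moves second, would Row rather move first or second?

If Row leads: Player II's best replies are A→R, B→L, C→R, D→R; Row's induced payoffs 9, 5, 6, 11; outcome (D, R), payoffs (11, 11).
If Player II leads: Row's best replies are L→C, R→D; Player II's induced payoffs 12, 11; outcome (C, L), payoffs (20, 12).
Row gets 11 moving first and 20 moving second, so Row prefers to move second.

second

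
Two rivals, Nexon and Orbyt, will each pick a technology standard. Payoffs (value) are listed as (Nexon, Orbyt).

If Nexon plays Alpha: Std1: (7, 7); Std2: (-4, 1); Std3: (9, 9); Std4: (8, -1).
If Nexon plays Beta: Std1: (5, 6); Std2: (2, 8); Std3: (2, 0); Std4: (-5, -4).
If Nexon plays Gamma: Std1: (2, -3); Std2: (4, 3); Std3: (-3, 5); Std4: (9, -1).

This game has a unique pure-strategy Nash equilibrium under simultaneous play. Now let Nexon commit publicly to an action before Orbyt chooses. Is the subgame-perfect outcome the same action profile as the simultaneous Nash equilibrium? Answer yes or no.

Solve by backward induction (Nexon leads).
- Alpha: Orbyt compares 7, 1, 9, -1 and picks Std3; Nexon would get 9.
- Beta: Orbyt compares 6, 8, 0, -4 and picks Std2; Nexon would get 2.
- Gamma: Orbyt compares -3, 3, 5, -1 and picks Std3; Nexon would get -3.
Nexon's induced payoffs are 9, 2, -3, so Nexon commits to Alpha. Subgame-perfect outcome: (Alpha, Std3) with payoffs (9, 9).
For the simultaneous game, intersect best replies.
Nexon's best replies: Std1→Alpha; Std2→Gamma; Std3→Alpha; Std4→Gamma.
Orbyt's best replies: Alpha→Std3; Beta→Std2; Gamma→Std3.
Only (Alpha, Std3) has each player best-responding; Nash payoffs (9, 9).
Sequential outcome (Alpha, Std3) coincides with the Nash profile (Alpha, Std3).

yes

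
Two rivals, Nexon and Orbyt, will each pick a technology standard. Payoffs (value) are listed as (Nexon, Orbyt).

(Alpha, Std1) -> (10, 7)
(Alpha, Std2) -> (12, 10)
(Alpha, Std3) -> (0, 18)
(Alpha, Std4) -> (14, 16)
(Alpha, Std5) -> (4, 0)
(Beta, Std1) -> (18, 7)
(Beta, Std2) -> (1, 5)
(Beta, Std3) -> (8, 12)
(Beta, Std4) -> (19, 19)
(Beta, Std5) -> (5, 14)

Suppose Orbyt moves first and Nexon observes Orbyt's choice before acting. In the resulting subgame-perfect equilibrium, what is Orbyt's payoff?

19

Backward induction with Orbyt moving first.
- Std1 → Nexon plays Beta (best of 10, 18); Orbyt gets 7.
- Std2 → Nexon plays Alpha (best of 12, 1); Orbyt gets 10.
- Std3 → Nexon plays Beta (best of 0, 8); Orbyt gets 12.
- Std4 → Nexon plays Beta (best of 14, 19); Orbyt gets 19.
- Std5 → Nexon plays Beta (best of 4, 5); Orbyt gets 14.
Orbyt's induced payoffs are 7, 10, 12, 19, 14, so Orbyt commits to Std4. Subgame-perfect outcome: (Beta, Std4) with payoffs (19, 19).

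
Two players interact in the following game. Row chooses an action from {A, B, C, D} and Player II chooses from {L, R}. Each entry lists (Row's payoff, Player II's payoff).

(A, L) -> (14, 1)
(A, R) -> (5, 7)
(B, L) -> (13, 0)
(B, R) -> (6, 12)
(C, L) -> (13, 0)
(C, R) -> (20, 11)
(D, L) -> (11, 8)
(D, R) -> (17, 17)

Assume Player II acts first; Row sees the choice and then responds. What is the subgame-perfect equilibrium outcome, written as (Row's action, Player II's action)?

Work backward from Row's decision.
- L: BR = A, leader payoff 1.
- R: BR = C, leader payoff 11.
Player II's induced payoffs are 1, 11, so Player II commits to R. Subgame-perfect outcome: (C, R) with payoffs (20, 11).

(C, R)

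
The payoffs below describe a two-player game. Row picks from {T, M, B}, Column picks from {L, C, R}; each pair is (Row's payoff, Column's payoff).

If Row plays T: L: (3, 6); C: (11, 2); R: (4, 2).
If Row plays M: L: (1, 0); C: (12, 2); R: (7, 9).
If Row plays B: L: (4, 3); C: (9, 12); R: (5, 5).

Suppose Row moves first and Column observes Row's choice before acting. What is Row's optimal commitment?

Backward induction with Row moving first.
- T: Column compares 6, 2, 2 and picks L; Row would get 3.
- M: Column compares 0, 2, 9 and picks R; Row would get 7.
- B: Column compares 3, 12, 5 and picks C; Row would get 9.
Maximizing over 3, 7, 9, Row chooses B. Subgame-perfect outcome: (B, C) with payoffs (9, 12).

B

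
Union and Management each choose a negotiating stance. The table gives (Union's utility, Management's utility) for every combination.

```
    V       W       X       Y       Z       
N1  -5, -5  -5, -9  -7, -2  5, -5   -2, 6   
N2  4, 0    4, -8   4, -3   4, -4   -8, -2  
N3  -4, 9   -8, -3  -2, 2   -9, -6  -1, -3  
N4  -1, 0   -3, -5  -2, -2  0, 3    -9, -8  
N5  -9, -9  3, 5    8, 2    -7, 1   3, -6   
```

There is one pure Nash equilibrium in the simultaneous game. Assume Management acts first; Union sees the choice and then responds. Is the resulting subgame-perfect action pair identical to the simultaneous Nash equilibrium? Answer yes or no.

Solve by backward induction (Management leads).
- V: BR = N2, leader payoff 0.
- W: BR = N2, leader payoff -8.
- X: BR = N5, leader payoff 2.
- Y: BR = N1, leader payoff -5.
- Z: BR = N5, leader payoff -6.
Management's induced payoffs are 0, -8, 2, -5, -6, so Management commits to X. Subgame-perfect outcome: (N5, X) with payoffs (8, 2).
For the simultaneous game, intersect best replies.
Union's best replies: V→N2; W→N2; X→N5; Y→N1; Z→N5.
Management's best replies: N1→Z; N2→V; N3→V; N4→Y; N5→W.
The unique mutual best reply is (N2, V), giving (4, 0).
Sequential outcome (N5, X) differs from the Nash profile (N2, V).

no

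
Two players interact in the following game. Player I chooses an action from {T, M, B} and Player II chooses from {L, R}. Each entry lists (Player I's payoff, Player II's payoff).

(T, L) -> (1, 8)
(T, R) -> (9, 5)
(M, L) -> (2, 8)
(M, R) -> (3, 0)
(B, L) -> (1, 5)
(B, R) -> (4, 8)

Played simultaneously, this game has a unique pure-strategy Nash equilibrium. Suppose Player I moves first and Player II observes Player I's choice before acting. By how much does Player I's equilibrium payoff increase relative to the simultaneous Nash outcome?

2

Backward induction with Player I moving first.
- T: Player II compares 8, 5 and picks L; Player I would get 1.
- M: Player II compares 8, 0 and picks L; Player I would get 2.
- B: Player II compares 5, 8 and picks R; Player I would get 4.
Player I's induced payoffs are 1, 2, 4, so Player I commits to B. Subgame-perfect outcome: (B, R) with payoffs (4, 8).
Now find the simultaneous Nash equilibrium.
Player I's best replies: L→M; R→T.
Player II's best replies: T→L; M→L; B→R.
Only (M, L) has each player best-responding; Nash payoffs (2, 8).
Player I's commitment gain: 4 − 2 = 2.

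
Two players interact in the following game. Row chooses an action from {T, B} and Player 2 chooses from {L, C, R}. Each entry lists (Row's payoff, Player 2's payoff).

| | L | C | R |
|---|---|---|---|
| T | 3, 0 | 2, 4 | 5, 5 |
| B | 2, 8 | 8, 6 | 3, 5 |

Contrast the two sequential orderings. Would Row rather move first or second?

second

If Row leads: Player 2's best replies are T→R, B→L; Row's induced payoffs 5, 2; outcome (T, R), payoffs (5, 5).
If Player 2 leads: Row's best replies are L→T, C→B, R→T; Player 2's induced payoffs 0, 6, 5; outcome (B, C), payoffs (8, 6).
Row gets 5 moving first and 8 moving second, so Row prefers to move second.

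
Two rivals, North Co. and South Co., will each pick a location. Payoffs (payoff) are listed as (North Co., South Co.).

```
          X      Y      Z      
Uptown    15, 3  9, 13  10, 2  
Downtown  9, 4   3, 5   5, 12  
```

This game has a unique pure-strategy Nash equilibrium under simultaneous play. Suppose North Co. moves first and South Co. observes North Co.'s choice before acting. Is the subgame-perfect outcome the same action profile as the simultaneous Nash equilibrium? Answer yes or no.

yes

Solve by backward induction (North Co. leads).
- Uptown → South Co. plays Y (best of 3, 13, 2); North Co. gets 9.
- Downtown → South Co. plays Z (best of 4, 5, 12); North Co. gets 5.
Maximizing over 9, 5, North Co. chooses Uptown. Subgame-perfect outcome: (Uptown, Y) with payoffs (9, 13).
Now find the simultaneous Nash equilibrium.
North Co.'s best replies: X→Uptown; Y→Uptown; Z→Uptown.
South Co.'s best replies: Uptown→Y; Downtown→Z.
Only (Uptown, Y) has each player best-responding; Nash payoffs (9, 13).
Sequential outcome (Uptown, Y) coincides with the Nash profile (Uptown, Y).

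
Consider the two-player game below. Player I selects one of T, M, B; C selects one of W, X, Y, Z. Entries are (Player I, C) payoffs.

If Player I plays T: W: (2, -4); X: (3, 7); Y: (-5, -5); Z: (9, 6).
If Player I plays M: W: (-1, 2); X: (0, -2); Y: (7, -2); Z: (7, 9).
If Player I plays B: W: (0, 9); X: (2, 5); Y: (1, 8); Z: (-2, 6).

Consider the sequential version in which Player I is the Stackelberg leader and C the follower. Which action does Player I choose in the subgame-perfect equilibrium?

M

Solve by backward induction (Player I leads).
- T → C plays X (best of -4, 7, -5, 6); Player I gets 3.
- M → C plays Z (best of 2, -2, -2, 9); Player I gets 7.
- B → C plays W (best of 9, 5, 8, 6); Player I gets 0.
Among 3, 7, 0, the best is 7 at M. Subgame-perfect outcome: (M, Z) with payoffs (7, 9).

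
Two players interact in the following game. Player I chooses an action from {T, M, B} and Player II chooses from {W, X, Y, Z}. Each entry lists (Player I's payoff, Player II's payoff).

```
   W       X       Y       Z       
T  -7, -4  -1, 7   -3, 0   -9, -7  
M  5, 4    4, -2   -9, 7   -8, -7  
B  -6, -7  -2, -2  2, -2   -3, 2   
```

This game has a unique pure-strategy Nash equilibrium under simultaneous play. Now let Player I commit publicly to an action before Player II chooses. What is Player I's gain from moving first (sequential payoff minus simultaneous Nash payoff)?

2

Backward induction with Player I moving first.
- T: Player II compares -4, 7, 0, -7 and picks X; Player I would get -1.
- M: Player II compares 4, -2, 7, -7 and picks Y; Player I would get -9.
- B: Player II compares -7, -2, -2, 2 and picks Z; Player I would get -3.
Player I's induced payoffs are -1, -9, -3, so Player I commits to T. Subgame-perfect outcome: (T, X) with payoffs (-1, 7).
For the simultaneous game, intersect best replies.
Player I's best replies: W→M; X→M; Y→B; Z→B.
Player II's best replies: T→X; M→Y; B→Z.
Only (B, Z) has each player best-responding; Nash payoffs (-3, 2).
Player I's commitment gain: -1 − -3 = 2.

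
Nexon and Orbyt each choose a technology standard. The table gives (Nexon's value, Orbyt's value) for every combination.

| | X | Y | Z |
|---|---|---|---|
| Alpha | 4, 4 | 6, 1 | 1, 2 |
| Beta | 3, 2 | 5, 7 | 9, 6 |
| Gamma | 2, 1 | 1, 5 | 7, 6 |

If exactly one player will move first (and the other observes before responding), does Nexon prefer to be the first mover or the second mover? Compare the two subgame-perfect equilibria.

If Nexon leads: Orbyt's best replies are Alpha→X, Beta→Y, Gamma→Z; Nexon's induced payoffs 4, 5, 7; outcome (Gamma, Z), payoffs (7, 6).
If Orbyt leads: Nexon's best replies are X→Alpha, Y→Alpha, Z→Beta; Orbyt's induced payoffs 4, 1, 6; outcome (Beta, Z), payoffs (9, 6).
Nexon gets 7 moving first and 9 moving second, so Nexon prefers to move second.

second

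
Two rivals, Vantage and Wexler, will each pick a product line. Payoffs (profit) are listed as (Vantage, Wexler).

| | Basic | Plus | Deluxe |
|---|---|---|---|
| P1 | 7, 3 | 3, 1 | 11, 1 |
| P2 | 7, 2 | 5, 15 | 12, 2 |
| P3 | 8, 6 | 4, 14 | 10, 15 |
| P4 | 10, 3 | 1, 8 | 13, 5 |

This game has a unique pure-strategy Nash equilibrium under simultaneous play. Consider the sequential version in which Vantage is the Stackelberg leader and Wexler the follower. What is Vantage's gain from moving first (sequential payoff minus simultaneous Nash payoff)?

5

Work backward from Wexler's decision.
- P1: Wexler compares 3, 1, 1 and picks Basic; Vantage would get 7.
- P2: Wexler compares 2, 15, 2 and picks Plus; Vantage would get 5.
- P3: Wexler compares 6, 14, 15 and picks Deluxe; Vantage would get 10.
- P4: Wexler compares 3, 8, 5 and picks Plus; Vantage would get 1.
Among 7, 5, 10, 1, the best is 10 at P3. Subgame-perfect outcome: (P3, Deluxe) with payoffs (10, 15).
Now find the simultaneous Nash equilibrium.
Vantage's best replies: Basic→P4; Plus→P2; Deluxe→P4.
Wexler's best replies: P1→Basic; P2→Plus; P3→Deluxe; P4→Plus.
The unique mutual best reply is (P2, Plus), giving (5, 15).
Vantage's commitment gain: 10 − 5 = 5.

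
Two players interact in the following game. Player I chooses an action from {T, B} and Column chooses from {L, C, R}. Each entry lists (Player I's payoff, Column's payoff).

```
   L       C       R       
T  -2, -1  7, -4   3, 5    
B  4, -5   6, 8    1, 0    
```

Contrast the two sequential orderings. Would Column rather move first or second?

second

If Player I leads: Column's best replies are T→R, B→C; Player I's induced payoffs 3, 6; outcome (B, C), payoffs (6, 8).
If Column leads: Player I's best replies are L→B, C→T, R→T; Column's induced payoffs -5, -4, 5; outcome (T, R), payoffs (3, 5).
Column gets 5 moving first and 8 moving second, so Column prefers to move second.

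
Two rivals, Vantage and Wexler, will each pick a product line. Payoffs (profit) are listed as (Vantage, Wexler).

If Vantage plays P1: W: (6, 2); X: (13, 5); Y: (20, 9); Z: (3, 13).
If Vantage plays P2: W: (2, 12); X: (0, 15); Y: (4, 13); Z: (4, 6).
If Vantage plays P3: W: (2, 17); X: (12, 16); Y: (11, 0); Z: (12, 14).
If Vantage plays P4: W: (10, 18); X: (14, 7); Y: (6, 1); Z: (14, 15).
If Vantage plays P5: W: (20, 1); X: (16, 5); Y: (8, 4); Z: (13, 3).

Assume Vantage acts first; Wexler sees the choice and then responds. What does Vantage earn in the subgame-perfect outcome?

16

Solve by backward induction (Vantage leads).
- P1 → Wexler plays Z (best of 2, 5, 9, 13); Vantage gets 3.
- P2 → Wexler plays X (best of 12, 15, 13, 6); Vantage gets 0.
- P3 → Wexler plays W (best of 17, 16, 0, 14); Vantage gets 2.
- P4 → Wexler plays W (best of 18, 7, 1, 15); Vantage gets 10.
- P5 → Wexler plays X (best of 1, 5, 4, 3); Vantage gets 16.
Vantage's induced payoffs are 3, 0, 2, 10, 16, so Vantage commits to P5. Subgame-perfect outcome: (P5, X) with payoffs (16, 5).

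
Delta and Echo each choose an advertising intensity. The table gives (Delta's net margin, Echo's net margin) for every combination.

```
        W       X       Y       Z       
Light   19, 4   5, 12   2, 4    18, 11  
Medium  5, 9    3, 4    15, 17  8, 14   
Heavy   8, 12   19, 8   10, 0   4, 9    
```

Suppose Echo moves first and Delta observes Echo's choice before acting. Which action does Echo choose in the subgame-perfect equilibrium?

Delta best-responds to each possible Echo move:
- W → Delta plays Light (best of 19, 5, 8); Echo gets 4.
- X → Delta plays Heavy (best of 5, 3, 19); Echo gets 8.
- Y → Delta plays Medium (best of 2, 15, 10); Echo gets 17.
- Z → Delta plays Light (best of 18, 8, 4); Echo gets 11.
Echo's induced payoffs are 4, 8, 17, 11, so Echo commits to Y. Subgame-perfect outcome: (Medium, Y) with payoffs (15, 17).

Y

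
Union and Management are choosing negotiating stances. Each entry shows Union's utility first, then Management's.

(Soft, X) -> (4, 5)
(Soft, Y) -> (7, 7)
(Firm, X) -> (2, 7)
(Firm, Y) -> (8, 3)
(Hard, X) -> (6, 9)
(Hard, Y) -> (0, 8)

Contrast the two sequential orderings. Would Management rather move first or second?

If Union leads: Management's best replies are Soft→Y, Firm→X, Hard→X; Union's induced payoffs 7, 2, 6; outcome (Soft, Y), payoffs (7, 7).
If Management leads: Union's best replies are X→Hard, Y→Firm; Management's induced payoffs 9, 3; outcome (Hard, X), payoffs (6, 9).
Management gets 9 moving first and 7 moving second, so Management prefers to move first.

first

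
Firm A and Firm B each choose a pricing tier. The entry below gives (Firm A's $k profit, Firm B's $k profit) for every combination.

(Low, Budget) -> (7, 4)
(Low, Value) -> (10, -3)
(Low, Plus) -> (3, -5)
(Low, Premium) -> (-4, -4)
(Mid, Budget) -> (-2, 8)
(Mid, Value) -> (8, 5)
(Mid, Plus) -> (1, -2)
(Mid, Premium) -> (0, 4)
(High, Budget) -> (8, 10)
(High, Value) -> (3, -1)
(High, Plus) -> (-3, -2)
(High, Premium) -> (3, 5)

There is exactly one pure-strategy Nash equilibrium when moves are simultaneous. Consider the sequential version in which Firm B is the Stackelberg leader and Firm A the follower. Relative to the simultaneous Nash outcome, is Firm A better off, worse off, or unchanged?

unchanged

Solve by backward induction (Firm B leads).
- Budget → Firm A plays High (best of 7, -2, 8); Firm B gets 10.
- Value → Firm A plays Low (best of 10, 8, 3); Firm B gets -3.
- Plus → Firm A plays Low (best of 3, 1, -3); Firm B gets -5.
- Premium → Firm A plays High (best of -4, 0, 3); Firm B gets 5.
Among 10, -3, -5, 5, the best is 10 at Budget. Subgame-perfect outcome: (High, Budget) with payoffs (8, 10).
For the simultaneous game, intersect best replies.
Firm A's best replies: Budget→High; Value→Low; Plus→Low; Premium→High.
Firm B's best replies: Low→Budget; Mid→Budget; High→Budget.
Only (High, Budget) has each player best-responding; Nash payoffs (8, 10).
Firm A earns 8 sequentially versus 8 at the Nash outcome: unchanged.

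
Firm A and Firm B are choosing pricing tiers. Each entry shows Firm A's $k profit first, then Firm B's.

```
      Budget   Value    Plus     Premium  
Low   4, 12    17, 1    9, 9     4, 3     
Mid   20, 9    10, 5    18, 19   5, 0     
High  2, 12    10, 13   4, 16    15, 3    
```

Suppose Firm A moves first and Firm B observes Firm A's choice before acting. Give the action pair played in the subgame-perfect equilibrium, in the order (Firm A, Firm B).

Work backward from Firm B's decision.
- Low: Firm B compares 12, 1, 9, 3 and picks Budget; Firm A would get 4.
- Mid: Firm B compares 9, 5, 19, 0 and picks Plus; Firm A would get 18.
- High: Firm B compares 12, 13, 16, 3 and picks Plus; Firm A would get 4.
Among 4, 18, 4, the best is 18 at Mid. Subgame-perfect outcome: (Mid, Plus) with payoffs (18, 19).

(Mid, Plus)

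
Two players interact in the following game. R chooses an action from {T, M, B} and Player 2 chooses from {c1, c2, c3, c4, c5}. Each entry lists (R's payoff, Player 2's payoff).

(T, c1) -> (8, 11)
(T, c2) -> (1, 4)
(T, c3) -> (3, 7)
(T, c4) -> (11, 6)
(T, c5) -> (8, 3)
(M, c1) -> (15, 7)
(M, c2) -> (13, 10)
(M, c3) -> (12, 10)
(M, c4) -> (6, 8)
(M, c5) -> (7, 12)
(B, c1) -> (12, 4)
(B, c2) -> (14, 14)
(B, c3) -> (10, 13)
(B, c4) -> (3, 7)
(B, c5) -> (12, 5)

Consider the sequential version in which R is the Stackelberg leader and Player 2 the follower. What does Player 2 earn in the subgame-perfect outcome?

14

Work backward from Player 2's decision.
- T: Player 2 compares 11, 4, 7, 6, 3 and picks c1; R would get 8.
- M: Player 2 compares 7, 10, 10, 8, 12 and picks c5; R would get 7.
- B: Player 2 compares 4, 14, 13, 7, 5 and picks c2; R would get 14.
Maximizing over 8, 7, 14, R chooses B. Subgame-perfect outcome: (B, c2) with payoffs (14, 14).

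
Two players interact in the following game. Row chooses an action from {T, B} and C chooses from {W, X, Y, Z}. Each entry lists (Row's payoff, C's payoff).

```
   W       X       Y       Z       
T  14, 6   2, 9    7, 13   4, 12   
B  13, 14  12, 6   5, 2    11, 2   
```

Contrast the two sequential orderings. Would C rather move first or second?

If Row leads: C's best replies are T→Y, B→W; Row's induced payoffs 7, 13; outcome (B, W), payoffs (13, 14).
If C leads: Row's best replies are W→T, X→B, Y→T, Z→B; C's induced payoffs 6, 6, 13, 2; outcome (T, Y), payoffs (7, 13).
C gets 13 moving first and 14 moving second, so C prefers to move second.

second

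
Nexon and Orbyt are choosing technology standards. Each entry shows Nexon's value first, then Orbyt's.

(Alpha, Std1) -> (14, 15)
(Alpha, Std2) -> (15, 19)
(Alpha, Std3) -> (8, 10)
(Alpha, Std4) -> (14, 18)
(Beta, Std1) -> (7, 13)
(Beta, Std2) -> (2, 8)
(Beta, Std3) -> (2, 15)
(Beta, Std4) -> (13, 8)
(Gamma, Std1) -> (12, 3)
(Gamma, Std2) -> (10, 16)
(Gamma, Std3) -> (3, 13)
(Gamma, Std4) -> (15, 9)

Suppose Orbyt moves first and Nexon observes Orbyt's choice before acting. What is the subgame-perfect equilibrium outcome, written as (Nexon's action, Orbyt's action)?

Backward induction with Orbyt moving first.
- Std1 → Nexon plays Alpha (best of 14, 7, 12); Orbyt gets 15.
- Std2 → Nexon plays Alpha (best of 15, 2, 10); Orbyt gets 19.
- Std3 → Nexon plays Alpha (best of 8, 2, 3); Orbyt gets 10.
- Std4 → Nexon plays Gamma (best of 14, 13, 15); Orbyt gets 9.
Among 15, 19, 10, 9, the best is 19 at Std2. Subgame-perfect outcome: (Alpha, Std2) with payoffs (15, 19).

(Alpha, Std2)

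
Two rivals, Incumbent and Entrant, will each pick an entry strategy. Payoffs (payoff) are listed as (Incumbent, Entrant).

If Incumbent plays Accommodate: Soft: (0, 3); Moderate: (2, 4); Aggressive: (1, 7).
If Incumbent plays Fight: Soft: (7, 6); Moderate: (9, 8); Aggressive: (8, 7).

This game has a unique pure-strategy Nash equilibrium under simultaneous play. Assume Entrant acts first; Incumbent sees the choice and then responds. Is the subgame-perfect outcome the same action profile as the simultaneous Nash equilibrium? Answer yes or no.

yes

Backward induction with Entrant moving first.
- Soft: Incumbent compares 0, 7 and picks Fight; Entrant would get 6.
- Moderate: Incumbent compares 2, 9 and picks Fight; Entrant would get 8.
- Aggressive: Incumbent compares 1, 8 and picks Fight; Entrant would get 7.
Entrant's induced payoffs are 6, 8, 7, so Entrant commits to Moderate. Subgame-perfect outcome: (Fight, Moderate) with payoffs (9, 8).
Now find the simultaneous Nash equilibrium.
Incumbent's best replies: Soft→Fight; Moderate→Fight; Aggressive→Fight.
Entrant's best replies: Accommodate→Aggressive; Fight→Moderate.
The unique mutual best reply is (Fight, Moderate), giving (9, 8).
Sequential outcome (Fight, Moderate) coincides with the Nash profile (Fight, Moderate).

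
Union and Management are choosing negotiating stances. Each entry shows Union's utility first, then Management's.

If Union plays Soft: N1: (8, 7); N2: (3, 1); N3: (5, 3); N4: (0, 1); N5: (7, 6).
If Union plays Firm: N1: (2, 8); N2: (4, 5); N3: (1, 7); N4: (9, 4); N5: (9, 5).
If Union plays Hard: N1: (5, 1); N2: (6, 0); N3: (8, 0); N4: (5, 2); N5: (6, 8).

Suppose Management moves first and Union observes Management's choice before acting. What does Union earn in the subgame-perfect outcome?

Solve by backward induction (Management leads).
- N1 → Union plays Soft (best of 8, 2, 5); Management gets 7.
- N2 → Union plays Hard (best of 3, 4, 6); Management gets 0.
- N3 → Union plays Hard (best of 5, 1, 8); Management gets 0.
- N4 → Union plays Firm (best of 0, 9, 5); Management gets 4.
- N5 → Union plays Firm (best of 7, 9, 6); Management gets 5.
Maximizing over 7, 0, 0, 4, 5, Management chooses N1. Subgame-perfect outcome: (Soft, N1) with payoffs (8, 7).

8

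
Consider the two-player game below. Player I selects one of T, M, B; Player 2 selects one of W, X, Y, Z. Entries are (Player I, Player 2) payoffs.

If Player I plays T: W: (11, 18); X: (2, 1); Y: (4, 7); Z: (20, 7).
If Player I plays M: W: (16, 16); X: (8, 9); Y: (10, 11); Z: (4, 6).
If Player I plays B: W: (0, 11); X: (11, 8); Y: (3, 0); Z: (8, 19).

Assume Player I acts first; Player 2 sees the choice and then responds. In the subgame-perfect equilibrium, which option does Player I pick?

M

Player 2 best-responds to each possible Player I move:
- T: Player 2 compares 18, 1, 7, 7 and picks W; Player I would get 11.
- M: Player 2 compares 16, 9, 11, 6 and picks W; Player I would get 16.
- B: Player 2 compares 11, 8, 0, 19 and picks Z; Player I would get 8.
Among 11, 16, 8, the best is 16 at M. Subgame-perfect outcome: (M, W) with payoffs (16, 16).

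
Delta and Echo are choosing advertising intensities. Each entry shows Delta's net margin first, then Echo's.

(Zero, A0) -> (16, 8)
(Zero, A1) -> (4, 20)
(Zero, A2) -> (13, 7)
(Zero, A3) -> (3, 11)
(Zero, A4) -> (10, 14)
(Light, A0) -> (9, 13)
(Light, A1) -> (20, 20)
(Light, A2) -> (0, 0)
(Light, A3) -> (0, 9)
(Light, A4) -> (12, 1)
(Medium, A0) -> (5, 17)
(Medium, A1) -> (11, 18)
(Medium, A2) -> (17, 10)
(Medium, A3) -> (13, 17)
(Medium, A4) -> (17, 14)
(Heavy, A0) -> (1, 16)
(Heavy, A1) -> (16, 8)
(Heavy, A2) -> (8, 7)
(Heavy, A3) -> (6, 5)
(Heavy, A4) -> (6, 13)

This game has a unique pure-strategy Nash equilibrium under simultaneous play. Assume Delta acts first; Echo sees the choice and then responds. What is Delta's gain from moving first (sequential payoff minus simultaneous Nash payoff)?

0

Backward induction with Delta moving first.
- Zero → Echo plays A1 (best of 8, 20, 7, 11, 14); Delta gets 4.
- Light → Echo plays A1 (best of 13, 20, 0, 9, 1); Delta gets 20.
- Medium → Echo plays A1 (best of 17, 18, 10, 17, 14); Delta gets 11.
- Heavy → Echo plays A0 (best of 16, 8, 7, 5, 13); Delta gets 1.
Delta's induced payoffs are 4, 20, 11, 1, so Delta commits to Light. Subgame-perfect outcome: (Light, A1) with payoffs (20, 20).
Now find the simultaneous Nash equilibrium.
Delta's best replies: A0→Zero; A1→Light; A2→Medium; A3→Medium; A4→Medium.
Echo's best replies: Zero→A1; Light→A1; Medium→A1; Heavy→A0.
The unique mutual best reply is (Light, A1), giving (20, 20).
Delta's commitment gain: 20 − 20 = 0.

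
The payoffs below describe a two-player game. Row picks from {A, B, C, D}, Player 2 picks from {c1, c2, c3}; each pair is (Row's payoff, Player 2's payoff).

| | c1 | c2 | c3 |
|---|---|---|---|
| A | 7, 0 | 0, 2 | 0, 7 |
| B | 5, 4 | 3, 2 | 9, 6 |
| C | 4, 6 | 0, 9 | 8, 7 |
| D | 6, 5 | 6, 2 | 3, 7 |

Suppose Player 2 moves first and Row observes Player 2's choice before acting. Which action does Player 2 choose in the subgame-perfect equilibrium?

Row best-responds to each possible Player 2 move:
- c1: BR = A, leader payoff 0.
- c2: BR = D, leader payoff 2.
- c3: BR = B, leader payoff 6.
Player 2's induced payoffs are 0, 2, 6, so Player 2 commits to c3. Subgame-perfect outcome: (B, c3) with payoffs (9, 6).

c3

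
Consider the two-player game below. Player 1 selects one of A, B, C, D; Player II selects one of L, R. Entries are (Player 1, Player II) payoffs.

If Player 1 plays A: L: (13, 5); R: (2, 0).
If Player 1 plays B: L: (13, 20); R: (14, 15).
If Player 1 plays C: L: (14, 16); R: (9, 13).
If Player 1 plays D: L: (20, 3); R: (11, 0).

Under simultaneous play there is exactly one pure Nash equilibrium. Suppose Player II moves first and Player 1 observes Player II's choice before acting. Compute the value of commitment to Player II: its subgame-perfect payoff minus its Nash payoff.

Backward induction with Player II moving first.
- L: Player 1 compares 13, 13, 14, 20 and picks D; Player II would get 3.
- R: Player 1 compares 2, 14, 9, 11 and picks B; Player II would get 15.
Among 3, 15, the best is 15 at R. Subgame-perfect outcome: (B, R) with payoffs (14, 15).
Now find the simultaneous Nash equilibrium.
Player 1's best replies: L→D; R→B.
Player II's best replies: A→L; B→L; C→L; D→L.
The unique mutual best reply is (D, L), giving (20, 3).
Player II's commitment gain: 15 − 3 = 12.

12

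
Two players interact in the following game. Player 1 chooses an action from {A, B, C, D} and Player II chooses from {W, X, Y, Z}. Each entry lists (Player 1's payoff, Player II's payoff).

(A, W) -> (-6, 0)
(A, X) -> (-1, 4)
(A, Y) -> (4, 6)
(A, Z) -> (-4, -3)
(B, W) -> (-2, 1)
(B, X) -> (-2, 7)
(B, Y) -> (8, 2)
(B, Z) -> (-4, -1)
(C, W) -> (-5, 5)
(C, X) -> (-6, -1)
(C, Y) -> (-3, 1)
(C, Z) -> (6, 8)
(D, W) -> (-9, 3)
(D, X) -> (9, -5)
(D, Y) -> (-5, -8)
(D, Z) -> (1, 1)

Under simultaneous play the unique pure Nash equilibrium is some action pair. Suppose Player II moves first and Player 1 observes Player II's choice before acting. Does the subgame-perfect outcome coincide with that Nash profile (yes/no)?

Solve by backward induction (Player II leads).
- W: BR = B, leader payoff 1.
- X: BR = D, leader payoff -5.
- Y: BR = B, leader payoff 2.
- Z: BR = C, leader payoff 8.
Maximizing over 1, -5, 2, 8, Player II chooses Z. Subgame-perfect outcome: (C, Z) with payoffs (6, 8).
For the simultaneous game, intersect best replies.
Player 1's best replies: W→B; X→D; Y→B; Z→C.
Player II's best replies: A→Y; B→X; C→Z; D→W.
Only (C, Z) has each player best-responding; Nash payoffs (6, 8).
Sequential outcome (C, Z) coincides with the Nash profile (C, Z).

yes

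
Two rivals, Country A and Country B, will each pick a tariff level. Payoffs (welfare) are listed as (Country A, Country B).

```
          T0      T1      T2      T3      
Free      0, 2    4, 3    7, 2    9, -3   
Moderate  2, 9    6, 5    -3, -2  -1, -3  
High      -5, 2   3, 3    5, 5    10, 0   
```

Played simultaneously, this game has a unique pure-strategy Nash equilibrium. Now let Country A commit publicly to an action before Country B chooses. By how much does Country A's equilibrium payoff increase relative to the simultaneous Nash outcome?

3

Work backward from Country B's decision.
- Free → Country B plays T1 (best of 2, 3, 2, -3); Country A gets 4.
- Moderate → Country B plays T0 (best of 9, 5, -2, -3); Country A gets 2.
- High → Country B plays T2 (best of 2, 3, 5, 0); Country A gets 5.
Maximizing over 4, 2, 5, Country A chooses High. Subgame-perfect outcome: (High, T2) with payoffs (5, 5).
For the simultaneous game, intersect best replies.
Country A's best replies: T0→Moderate; T1→Moderate; T2→Free; T3→High.
Country B's best replies: Free→T1; Moderate→T0; High→T2.
Only (Moderate, T0) has each player best-responding; Nash payoffs (2, 9).
Country A's commitment gain: 5 − 2 = 3.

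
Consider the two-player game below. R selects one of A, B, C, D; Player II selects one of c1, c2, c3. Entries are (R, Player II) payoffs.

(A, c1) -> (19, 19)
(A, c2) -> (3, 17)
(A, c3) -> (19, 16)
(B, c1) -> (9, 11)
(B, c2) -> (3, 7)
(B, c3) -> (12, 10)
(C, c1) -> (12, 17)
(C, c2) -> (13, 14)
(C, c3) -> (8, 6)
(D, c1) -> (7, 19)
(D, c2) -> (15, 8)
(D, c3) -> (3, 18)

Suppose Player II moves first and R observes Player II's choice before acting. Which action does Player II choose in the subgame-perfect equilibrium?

c1

Backward induction with Player II moving first.
- c1 → R plays A (best of 19, 9, 12, 7); Player II gets 19.
- c2 → R plays D (best of 3, 3, 13, 15); Player II gets 8.
- c3 → R plays A (best of 19, 12, 8, 3); Player II gets 16.
Among 19, 8, 16, the best is 19 at c1. Subgame-perfect outcome: (A, c1) with payoffs (19, 19).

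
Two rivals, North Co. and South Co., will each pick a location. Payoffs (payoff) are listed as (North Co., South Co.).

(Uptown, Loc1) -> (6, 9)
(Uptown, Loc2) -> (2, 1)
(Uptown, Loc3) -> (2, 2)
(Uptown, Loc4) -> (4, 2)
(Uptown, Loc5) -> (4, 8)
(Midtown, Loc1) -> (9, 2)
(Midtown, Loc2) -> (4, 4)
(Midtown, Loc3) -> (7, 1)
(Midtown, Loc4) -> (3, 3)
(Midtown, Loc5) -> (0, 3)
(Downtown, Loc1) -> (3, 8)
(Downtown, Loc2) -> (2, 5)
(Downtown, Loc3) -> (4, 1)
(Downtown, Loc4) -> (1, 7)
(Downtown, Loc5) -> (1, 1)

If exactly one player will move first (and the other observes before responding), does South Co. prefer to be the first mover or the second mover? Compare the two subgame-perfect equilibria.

second

If North Co. leads: South Co.'s best replies are Uptown→Loc1, Midtown→Loc2, Downtown→Loc1; North Co.'s induced payoffs 6, 4, 3; outcome (Uptown, Loc1), payoffs (6, 9).
If South Co. leads: North Co.'s best replies are Loc1→Midtown, Loc2→Midtown, Loc3→Midtown, Loc4→Uptown, Loc5→Uptown; South Co.'s induced payoffs 2, 4, 1, 2, 8; outcome (Uptown, Loc5), payoffs (4, 8).
South Co. gets 8 moving first and 9 moving second, so South Co. prefers to move second.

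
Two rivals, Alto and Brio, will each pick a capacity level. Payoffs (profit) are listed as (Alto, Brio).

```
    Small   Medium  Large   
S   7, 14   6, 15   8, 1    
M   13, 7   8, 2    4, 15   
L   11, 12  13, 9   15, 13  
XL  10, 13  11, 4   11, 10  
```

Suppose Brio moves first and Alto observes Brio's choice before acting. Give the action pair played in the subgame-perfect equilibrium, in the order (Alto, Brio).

Backward induction with Brio moving first.
- Small: BR = M, leader payoff 7.
- Medium: BR = L, leader payoff 9.
- Large: BR = L, leader payoff 13.
Brio's induced payoffs are 7, 9, 13, so Brio commits to Large. Subgame-perfect outcome: (L, Large) with payoffs (15, 13).

(L, Large)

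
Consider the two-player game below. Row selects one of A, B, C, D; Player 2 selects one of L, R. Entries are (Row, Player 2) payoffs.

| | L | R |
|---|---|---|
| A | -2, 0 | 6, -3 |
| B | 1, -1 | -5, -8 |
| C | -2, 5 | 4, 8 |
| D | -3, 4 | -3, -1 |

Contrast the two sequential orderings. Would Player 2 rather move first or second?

second

If Row leads: Player 2's best replies are A→L, B→L, C→R, D→L; Row's induced payoffs -2, 1, 4, -3; outcome (C, R), payoffs (4, 8).
If Player 2 leads: Row's best replies are L→B, R→A; Player 2's induced payoffs -1, -3; outcome (B, L), payoffs (1, -1).
Player 2 gets -1 moving first and 8 moving second, so Player 2 prefers to move second.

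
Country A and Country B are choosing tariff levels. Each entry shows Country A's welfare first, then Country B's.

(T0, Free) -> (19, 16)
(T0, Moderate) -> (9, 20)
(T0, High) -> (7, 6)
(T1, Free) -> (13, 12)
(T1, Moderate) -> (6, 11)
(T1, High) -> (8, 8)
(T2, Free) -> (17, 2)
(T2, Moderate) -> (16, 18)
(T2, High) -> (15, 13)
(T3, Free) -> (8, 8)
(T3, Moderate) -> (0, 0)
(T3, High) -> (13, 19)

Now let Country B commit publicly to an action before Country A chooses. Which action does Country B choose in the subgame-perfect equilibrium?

Moderate

Work backward from Country A's decision.
- Free: BR = T0, leader payoff 16.
- Moderate: BR = T2, leader payoff 18.
- High: BR = T2, leader payoff 13.
Among 16, 18, 13, the best is 18 at Moderate. Subgame-perfect outcome: (T2, Moderate) with payoffs (16, 18).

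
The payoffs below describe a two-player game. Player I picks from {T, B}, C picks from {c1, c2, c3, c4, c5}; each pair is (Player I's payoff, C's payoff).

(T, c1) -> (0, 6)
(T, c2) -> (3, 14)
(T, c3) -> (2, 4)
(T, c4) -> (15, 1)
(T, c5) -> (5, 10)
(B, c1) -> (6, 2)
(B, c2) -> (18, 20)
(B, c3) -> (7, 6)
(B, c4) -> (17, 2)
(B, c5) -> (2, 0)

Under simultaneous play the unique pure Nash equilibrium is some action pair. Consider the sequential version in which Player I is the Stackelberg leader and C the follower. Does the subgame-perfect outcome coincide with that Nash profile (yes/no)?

C best-responds to each possible Player I move:
- T: C compares 6, 14, 4, 1, 10 and picks c2; Player I would get 3.
- B: C compares 2, 20, 6, 2, 0 and picks c2; Player I would get 18.
Maximizing over 3, 18, Player I chooses B. Subgame-perfect outcome: (B, c2) with payoffs (18, 20).
Under simultaneous play:
Player I's best replies: c1→B; c2→B; c3→B; c4→B; c5→T.
C's best replies: T→c2; B→c2.
Only (B, c2) has each player best-responding; Nash payoffs (18, 20).
Sequential outcome (B, c2) coincides with the Nash profile (B, c2).

yes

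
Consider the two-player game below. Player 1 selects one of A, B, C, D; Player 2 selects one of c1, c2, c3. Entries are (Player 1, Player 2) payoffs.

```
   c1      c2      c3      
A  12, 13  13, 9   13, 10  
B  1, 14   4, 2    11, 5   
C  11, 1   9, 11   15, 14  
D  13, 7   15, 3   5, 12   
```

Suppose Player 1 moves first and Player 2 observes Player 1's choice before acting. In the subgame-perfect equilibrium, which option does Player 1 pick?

C

Solve by backward induction (Player 1 leads).
- A: Player 2 compares 13, 9, 10 and picks c1; Player 1 would get 12.
- B: Player 2 compares 14, 2, 5 and picks c1; Player 1 would get 1.
- C: Player 2 compares 1, 11, 14 and picks c3; Player 1 would get 15.
- D: Player 2 compares 7, 3, 12 and picks c3; Player 1 would get 5.
Among 12, 1, 15, 5, the best is 15 at C. Subgame-perfect outcome: (C, c3) with payoffs (15, 14).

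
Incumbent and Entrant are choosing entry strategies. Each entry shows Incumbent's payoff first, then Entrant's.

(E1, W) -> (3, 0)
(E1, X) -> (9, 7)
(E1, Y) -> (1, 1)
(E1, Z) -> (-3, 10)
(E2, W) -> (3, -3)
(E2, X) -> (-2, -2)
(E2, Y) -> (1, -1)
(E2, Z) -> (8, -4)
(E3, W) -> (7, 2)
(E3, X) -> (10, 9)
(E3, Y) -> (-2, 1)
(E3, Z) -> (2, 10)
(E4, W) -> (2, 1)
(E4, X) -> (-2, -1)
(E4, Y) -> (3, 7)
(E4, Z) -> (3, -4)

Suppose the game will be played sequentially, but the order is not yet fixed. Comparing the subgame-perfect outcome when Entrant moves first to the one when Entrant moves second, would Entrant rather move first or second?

first

If Incumbent leads: Entrant's best replies are E1→Z, E2→Y, E3→Z, E4→Y; Incumbent's induced payoffs -3, 1, 2, 3; outcome (E4, Y), payoffs (3, 7).
If Entrant leads: Incumbent's best replies are W→E3, X→E3, Y→E4, Z→E2; Entrant's induced payoffs 2, 9, 7, -4; outcome (E3, X), payoffs (10, 9).
Entrant gets 9 moving first and 7 moving second, so Entrant prefers to move first.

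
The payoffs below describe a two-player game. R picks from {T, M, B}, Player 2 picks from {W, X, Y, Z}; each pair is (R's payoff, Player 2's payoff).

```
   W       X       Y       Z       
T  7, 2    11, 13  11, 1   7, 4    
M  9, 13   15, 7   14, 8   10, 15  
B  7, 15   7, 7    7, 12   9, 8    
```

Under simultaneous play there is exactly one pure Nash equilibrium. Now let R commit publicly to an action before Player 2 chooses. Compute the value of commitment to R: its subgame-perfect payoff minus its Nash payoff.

1

Solve by backward induction (R leads).
- T → Player 2 plays X (best of 2, 13, 1, 4); R gets 11.
- M → Player 2 plays Z (best of 13, 7, 8, 15); R gets 10.
- B → Player 2 plays W (best of 15, 7, 12, 8); R gets 7.
Maximizing over 11, 10, 7, R chooses T. Subgame-perfect outcome: (T, X) with payoffs (11, 13).
Now find the simultaneous Nash equilibrium.
R's best replies: W→M; X→M; Y→M; Z→M.
Player 2's best replies: T→X; M→Z; B→W.
Only (M, Z) has each player best-responding; Nash payoffs (10, 15).
R's commitment gain: 11 − 10 = 1.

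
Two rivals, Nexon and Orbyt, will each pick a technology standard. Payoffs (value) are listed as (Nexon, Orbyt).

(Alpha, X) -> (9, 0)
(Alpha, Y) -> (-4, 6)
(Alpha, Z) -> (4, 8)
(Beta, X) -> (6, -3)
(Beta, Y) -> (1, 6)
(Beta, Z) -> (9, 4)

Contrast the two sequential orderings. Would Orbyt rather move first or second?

If Nexon leads: Orbyt's best replies are Alpha→Z, Beta→Y; Nexon's induced payoffs 4, 1; outcome (Alpha, Z), payoffs (4, 8).
If Orbyt leads: Nexon's best replies are X→Alpha, Y→Beta, Z→Beta; Orbyt's induced payoffs 0, 6, 4; outcome (Beta, Y), payoffs (1, 6).
Orbyt gets 6 moving first and 8 moving second, so Orbyt prefers to move second.

second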